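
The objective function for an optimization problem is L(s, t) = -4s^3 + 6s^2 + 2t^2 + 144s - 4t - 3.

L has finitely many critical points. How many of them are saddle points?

L separates as a function of s plus a function of t, so ∇L=0 decouples.
∂L/∂s = -12(s - 4)(s + 3) = 0 at s ∈ {-3, 4}; ∂L/∂t = 4(t - 1) = 0 at t ∈ {1}.
The Hessian is diagonal: diag(L_ss, L_tt). Second derivatives: L_ss(-3)=84, L_ss(4)=-84; L_tt(1)=4.
Saddle points occur where the two diagonal entries have opposite signs: (4, 1). Count: 1.

1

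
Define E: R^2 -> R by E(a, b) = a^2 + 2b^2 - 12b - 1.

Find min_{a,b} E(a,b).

-19

E(a,b) separates as P(a) + Q(b) − 1, so its minimum is min P + min Q − 1.
P'(a) = 2a vanishes at a ∈ {0}; Q'(b) = 4b - 12 vanishes at b ∈ {3}.
Local minima of P (where P''>0): P(0)=0. Local minima of Q: Q(3)=-18.
So the global minimum of E is P(0) + Q(3) − 1 = 0 − 18 − 1 = -19, attained at (0, 3).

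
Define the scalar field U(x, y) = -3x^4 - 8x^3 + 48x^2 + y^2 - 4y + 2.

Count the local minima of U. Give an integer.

1

U separates as a function of x plus a function of y, so ∇U=0 decouples.
∂U/∂x = -12x(x - 2)(x + 4) = 0 at x ∈ {-4, 0, 2}; ∂U/∂y = 2(y - 2) = 0 at y ∈ {2}.
The Hessian is diagonal: diag(U_xx, U_yy). Second derivatives: U_xx(-4)=-288, U_xx(0)=96, U_xx(2)=-144; U_yy(2)=2.
Local minima occur where both diagonal entries positive: (0, 2). Count: 1.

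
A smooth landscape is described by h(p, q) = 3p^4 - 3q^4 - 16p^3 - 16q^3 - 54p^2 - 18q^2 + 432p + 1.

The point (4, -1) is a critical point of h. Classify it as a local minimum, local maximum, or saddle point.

The mixed partial ∂²h/∂p∂q is 0, so the Hessian at any point is diag(h_pp, h_qq) = diag(12(3p^2 - 8p - 9), -12(3q^2 + 8q + 3)).
At (4, -1): H = diag(84, 24).
Both eigenvalues are positive, so H is positive definite: a local minimum.

local minimum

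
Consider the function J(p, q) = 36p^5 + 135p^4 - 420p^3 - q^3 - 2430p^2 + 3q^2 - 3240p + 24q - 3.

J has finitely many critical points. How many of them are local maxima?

J separates as a function of p plus a function of q, so ∇J=0 decouples.
∂J/∂p = 180(p - 3)(p + 1)(p + 2)(p + 3) = 0 at p ∈ {-3, -2, -1, 3}; ∂J/∂q = -3(q - 4)(q + 2) = 0 at q ∈ {-2, 4}.
The Hessian is diagonal: diag(J_pp, J_qq). Second derivatives: J_pp(-3)=-2160, J_pp(-2)=900, J_pp(-1)=-1440, J_pp(3)=21600; J_qq(-2)=18, J_qq(4)=-18.
Local maxima occur where both diagonal entries negative: (-3, 4), (-1, 4). Count: 2.

2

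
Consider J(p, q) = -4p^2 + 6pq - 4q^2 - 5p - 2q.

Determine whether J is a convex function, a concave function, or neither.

concave

J is quadratic, so its Hessian is the constant matrix H = [[-8, 6], [6, -8]].
det(H) = 28, tr(H) = -16.
det(H) > 0 and tr(H) < 0, so H is negative definite everywhere: concave.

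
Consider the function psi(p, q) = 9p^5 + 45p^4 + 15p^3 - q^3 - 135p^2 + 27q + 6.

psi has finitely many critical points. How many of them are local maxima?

psi separates as a function of p plus a function of q, so ∇psi=0 decouples.
∂psi/∂p = 45p(p - 1)(p + 2)(p + 3) = 0 at p ∈ {-3, -2, 0, 1}; ∂psi/∂q = -3(q - 3)(q + 3) = 0 at q ∈ {-3, 3}.
The Hessian is diagonal: diag(psi_pp, psi_qq). Second derivatives: psi_pp(-3)=-540, psi_pp(-2)=270, psi_pp(0)=-270, psi_pp(1)=540; psi_qq(-3)=18, psi_qq(3)=-18.
Local maxima occur where both diagonal entries negative: (-3, 3), (0, 3). Count: 2.

2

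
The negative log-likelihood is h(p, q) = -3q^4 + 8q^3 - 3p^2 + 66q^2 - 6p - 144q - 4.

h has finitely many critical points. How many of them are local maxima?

2

h separates as a function of p plus a function of q, so ∇h=0 decouples.
∂h/∂p = -6(p + 1) = 0 at p ∈ {-1}; ∂h/∂q = -12(q - 4)(q - 1)(q + 3) = 0 at q ∈ {-3, 1, 4}.
The Hessian is diagonal: diag(h_pp, h_qq). Second derivatives: h_pp(-1)=-6; h_qq(-3)=-336, h_qq(1)=144, h_qq(4)=-252.
Local maxima occur where both diagonal entries negative: (-1, -3), (-1, 4). Count: 2.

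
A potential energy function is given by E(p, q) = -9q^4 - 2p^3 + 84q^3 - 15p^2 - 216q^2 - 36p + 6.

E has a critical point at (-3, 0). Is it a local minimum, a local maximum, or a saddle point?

saddle point

The mixed partial ∂²E/∂p∂q is 0, so the Hessian at any point is diag(E_pp, E_qq) = diag(-6(2p + 5), 36(-3q^2 + 14q - 12)).
At (-3, 0): H = diag(6, -432).
The eigenvalues have opposite signs, so H is indefinite: a saddle point.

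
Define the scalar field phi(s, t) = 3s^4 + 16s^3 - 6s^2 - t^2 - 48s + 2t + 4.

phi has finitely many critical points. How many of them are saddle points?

2

phi separates as a function of s plus a function of t, so ∇phi=0 decouples.
∂phi/∂s = 12(s - 1)(s + 1)(s + 4) = 0 at s ∈ {-4, -1, 1}; ∂phi/∂t = -2(t - 1) = 0 at t ∈ {1}.
The Hessian is diagonal: diag(phi_ss, phi_tt). Second derivatives: phi_ss(-4)=180, phi_ss(-1)=-72, phi_ss(1)=120; phi_tt(1)=-2.
Saddle points occur where the two diagonal entries have opposite signs: (-4, 1), (1, 1). Count: 2.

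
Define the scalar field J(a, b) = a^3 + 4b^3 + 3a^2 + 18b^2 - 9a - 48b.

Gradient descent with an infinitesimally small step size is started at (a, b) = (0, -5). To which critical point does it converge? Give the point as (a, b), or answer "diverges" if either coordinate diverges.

J is separable, so gradient descent decouples: a follows -∂J/∂a, b follows -∂J/∂b.
∂J/∂a = 3(a - 1)(a + 3); at a=0 this is -9, so a increases.
∂J/∂b = 12(b - 1)(b + 4); at b=-5 this is 72, so b decreases.
The b-coordinate has no critical point in that direction and runs off to infinity.

diverges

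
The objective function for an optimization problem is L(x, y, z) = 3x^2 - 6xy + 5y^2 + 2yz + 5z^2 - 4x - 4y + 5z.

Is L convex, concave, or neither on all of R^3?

convex

L is quadratic, so its Hessian is the constant matrix H = [[6, -6, 0], [-6, 10, 2], [0, 2, 10]].
Leading principal minors: 6, 24, 216.
All positive ⇒ H ≻ 0 ⇒ convex.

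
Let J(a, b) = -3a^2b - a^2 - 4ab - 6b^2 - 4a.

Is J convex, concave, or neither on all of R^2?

The term -3a^2b is cubic, so the Hessian is not constant.
∂²J/∂a² = -6b - 2, which takes both signs as b varies (negative for sufficiently large b). A diagonal entry of the Hessian changing sign means the Hessian is neither positive- nor negative-semidefinite on all of R^2.

neither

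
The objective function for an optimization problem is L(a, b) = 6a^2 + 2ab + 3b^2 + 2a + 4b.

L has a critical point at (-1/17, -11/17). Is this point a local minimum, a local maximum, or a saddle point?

The Hessian of L is constant: H = [[12, 2], [2, 6]].
det(H) = 12·6 − 2² = 68.
det(H) > 0 and tr(H) = 18 > 0, so H is positive definite and the point is a local minimum.

local minimum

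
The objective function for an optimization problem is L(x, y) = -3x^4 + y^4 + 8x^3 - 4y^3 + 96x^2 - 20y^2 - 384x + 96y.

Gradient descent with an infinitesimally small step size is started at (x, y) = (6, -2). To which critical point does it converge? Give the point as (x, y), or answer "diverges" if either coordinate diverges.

diverges

L is separable, so gradient descent decouples: x follows -∂L/∂x, y follows -∂L/∂y.
∂L/∂x = -12(x - 4)(x - 2)(x + 4); at x=6 this is -960, so x increases.
∂L/∂y = 4(y - 4)(y - 2)(y + 3); at y=-2 this is 96, so y decreases.
The x-coordinate has no critical point in that direction and runs off to infinity.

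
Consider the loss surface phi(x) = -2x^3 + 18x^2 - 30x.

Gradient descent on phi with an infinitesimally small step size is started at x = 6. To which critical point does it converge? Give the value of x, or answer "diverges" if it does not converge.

phi'(x) = -6(x - 5)(x - 1), so phi'(6) = -30.
Gradient descent moves in the -phi' direction, i.e. x is increasing.
There is no critical point above x=6, and phi' keeps the same sign, so the iterate runs off to +∞.

diverges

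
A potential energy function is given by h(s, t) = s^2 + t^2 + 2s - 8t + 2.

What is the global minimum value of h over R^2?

h(s,t) separates as P(s) + Q(t) + 2, so its minimum is min P + min Q + 2.
P'(s) = 2s + 2 vanishes at s ∈ {-1}; Q'(t) = 2(t - 4) vanishes at t ∈ {4}.
Local minima of P (where P''>0): P(-1)=-1. Local minima of Q: Q(4)=-16.
So the global minimum of h is P(-1) + Q(4) + 2 = -1 − 16 + 2 = -15, attained at (-1, 4).

-15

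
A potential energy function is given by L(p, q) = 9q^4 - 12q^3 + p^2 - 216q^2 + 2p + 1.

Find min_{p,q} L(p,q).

L(p,q) separates as A(p) + B(q) + 1, so its minimum is min A + min B + 1.
A'(p) = 2p + 2 vanishes at p ∈ {-1}; B'(q) = 36q(q - 4)(q + 3) vanishes at q ∈ {-3, 0, 4}.
Local minima of A (where A''>0): A(-1)=-1. Local minima of B: B(-3)=-891, B(4)=-1920.
So the global minimum of L is A(-1) + B(4) + 1 = -1 − 1920 + 1 = -1920, attained at (-1, 4).

-1920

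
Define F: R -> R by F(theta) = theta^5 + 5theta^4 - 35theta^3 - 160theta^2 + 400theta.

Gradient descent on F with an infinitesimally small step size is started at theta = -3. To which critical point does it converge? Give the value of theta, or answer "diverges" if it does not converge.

-4

F'(theta) = 5(theta - 4)(theta - 1)(theta + 4)(theta + 5), so F'(-3) = 280.
Gradient descent moves in the -F' direction, i.e. theta is decreasing.
The nearest critical point in that direction is theta = -4, where F'' = 200 > 0 (a local minimum). The iterate converges there.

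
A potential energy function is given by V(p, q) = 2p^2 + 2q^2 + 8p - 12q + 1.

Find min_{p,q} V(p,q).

-25

V(p,q) separates as A(p) + B(q) + 1, so its minimum is min A + min B + 1.
A'(p) = 4p + 8 vanishes at p ∈ {-2}; B'(q) = 4q - 12 vanishes at q ∈ {3}.
Local minima of A (where A''>0): A(-2)=-8. Local minima of B: B(3)=-18.
So the global minimum of V is A(-2) + B(3) + 1 = -8 − 18 + 1 = -25, attained at (-2, 3).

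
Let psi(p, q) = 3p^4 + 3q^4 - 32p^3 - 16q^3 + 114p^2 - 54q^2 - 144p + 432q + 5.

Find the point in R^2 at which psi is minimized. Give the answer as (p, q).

psi(p,q) separates as A(p) + B(q) + 5, so its minimum is min A + min B + 5.
A'(p) = 12(p - 4)(p - 3)(p - 1) vanishes at p ∈ {1, 3, 4}; B'(q) = 12(q - 4)(q - 3)(q + 3) vanishes at q ∈ {-3, 3, 4}.
Local minima of A (where A''>0): A(1)=-59, A(4)=-32. Local minima of B: B(-3)=-1107, B(4)=608.
So the global minimum of psi is A(1) + B(-3) + 5 = -59 − 1107 + 5 = -1161, attained at (1, -3).

(1, -3)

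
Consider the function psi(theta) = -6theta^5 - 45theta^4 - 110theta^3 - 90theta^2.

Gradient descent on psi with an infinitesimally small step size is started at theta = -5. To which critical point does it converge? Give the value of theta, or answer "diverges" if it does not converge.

-3

psi'(theta) = -30theta(theta + 1)(theta + 2)(theta + 3), so psi'(-5) = -3600.
Gradient descent moves in the -psi' direction, i.e. theta is increasing.
The nearest critical point in that direction is theta = -3, where psi'' = 180 > 0 (a local minimum). The iterate converges there.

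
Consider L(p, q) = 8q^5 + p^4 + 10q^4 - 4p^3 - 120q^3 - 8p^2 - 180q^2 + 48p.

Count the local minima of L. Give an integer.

4

L separates as a function of p plus a function of q, so ∇L=0 decouples.
∂L/∂p = 4(p - 3)(p - 2)(p + 2) = 0 at p ∈ {-2, 2, 3}; ∂L/∂q = 40q(q - 3)(q + 1)(q + 3) = 0 at q ∈ {-3, -1, 0, 3}.
The Hessian is diagonal: diag(L_pp, L_qq). Second derivatives: L_pp(-2)=80, L_pp(2)=-16, L_pp(3)=20; L_qq(-3)=-1440, L_qq(-1)=320, L_qq(0)=-360, L_qq(3)=2880.
Local minima occur where both diagonal entries positive: (-2, -1), (-2, 3), (3, -1), (3, 3). Count: 4.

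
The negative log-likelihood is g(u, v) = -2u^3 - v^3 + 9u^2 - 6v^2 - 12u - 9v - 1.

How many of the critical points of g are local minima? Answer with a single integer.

1

g separates as a function of u plus a function of v, so ∇g=0 decouples.
∂g/∂u = -6(u - 2)(u - 1) = 0 at u ∈ {1, 2}; ∂g/∂v = -3(v + 1)(v + 3) = 0 at v ∈ {-3, -1}.
The Hessian is diagonal: diag(g_uu, g_vv). Second derivatives: g_uu(1)=6, g_uu(2)=-6; g_vv(-3)=6, g_vv(-1)=-6.
Local minima occur where both diagonal entries positive: (1, -3). Count: 1.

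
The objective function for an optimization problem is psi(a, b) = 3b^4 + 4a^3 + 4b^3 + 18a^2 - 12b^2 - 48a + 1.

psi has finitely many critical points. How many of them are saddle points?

psi separates as a function of a plus a function of b, so ∇psi=0 decouples.
∂psi/∂a = 12(a - 1)(a + 4) = 0 at a ∈ {-4, 1}; ∂psi/∂b = 12b(b - 1)(b + 2) = 0 at b ∈ {-2, 0, 1}.
The Hessian is diagonal: diag(psi_aa, psi_bb). Second derivatives: psi_aa(-4)=-60, psi_aa(1)=60; psi_bb(-2)=72, psi_bb(0)=-24, psi_bb(1)=36.
Saddle points occur where the two diagonal entries have opposite signs: (-4, -2), (-4, 1), (1, 0). Count: 3.

3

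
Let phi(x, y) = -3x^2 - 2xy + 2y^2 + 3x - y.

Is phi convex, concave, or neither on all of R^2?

neither

phi is quadratic, so its Hessian is the constant matrix H = [[-6, -2], [-2, 4]].
det(H) = -28, tr(H) = -2.
det(H) < 0, so H is indefinite: neither convex nor concave.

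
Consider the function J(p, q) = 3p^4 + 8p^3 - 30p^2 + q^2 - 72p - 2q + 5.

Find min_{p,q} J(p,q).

J(p,q) separates as A(p) + B(q) + 5, so its minimum is min A + min B + 5.
A'(p) = 12(p - 2)(p + 1)(p + 3) vanishes at p ∈ {-3, -1, 2}; B'(q) = 2q - 2 vanishes at q ∈ {1}.
Local minima of A (where A''>0): A(-3)=-27, A(2)=-152. Local minima of B: B(1)=-1.
So the global minimum of J is A(2) + B(1) + 5 = -152 − 1 + 5 = -148, attained at (2, 1).

-148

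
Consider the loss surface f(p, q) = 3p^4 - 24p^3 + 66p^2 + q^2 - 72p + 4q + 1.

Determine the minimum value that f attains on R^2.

f(p,q) separates as A(p) + B(q) + 1, so its minimum is min A + min B + 1.
A'(p) = 12(p - 3)(p - 2)(p - 1) vanishes at p ∈ {1, 2, 3}; B'(q) = 2q + 4 vanishes at q ∈ {-2}.
Local minima of A (where A''>0): A(1)=-27, A(3)=-27. Local minima of B: B(-2)=-4.
So the global minimum of f is A(1) + B(-2) + 1 = -27 − 4 + 1 = -30, attained at (1, -2).

-30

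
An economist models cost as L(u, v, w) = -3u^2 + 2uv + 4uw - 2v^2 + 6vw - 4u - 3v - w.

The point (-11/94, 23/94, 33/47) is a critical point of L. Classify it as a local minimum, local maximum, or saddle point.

saddle point

The Hessian is constant: H = [[-6, 2, 4], [2, -4, 6], [4, 6, 0]].
Leading principal minors: Δ₁ = -6, Δ₂ = 20, Δ₃ = 376.
The minors fit neither the all-positive nor the alternating-sign pattern, so H is indefinite: a saddle point.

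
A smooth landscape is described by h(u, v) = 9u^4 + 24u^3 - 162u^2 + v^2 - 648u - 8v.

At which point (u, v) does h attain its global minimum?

h(u,v) separates as P(u) + Q(v), so its minimum is min P + min Q.
P'(u) = 36(u - 3)(u + 2)(u + 3) vanishes at u ∈ {-3, -2, 3}; Q'(v) = 2v - 8 vanishes at v ∈ {4}.
Local minima of P (where P''>0): P(-3)=567, P(3)=-2025. Local minima of Q: Q(4)=-16.
So the global minimum of h is P(3) + Q(4) = -2025 − 16 = -2041, attained at (3, 4).

(3, 4)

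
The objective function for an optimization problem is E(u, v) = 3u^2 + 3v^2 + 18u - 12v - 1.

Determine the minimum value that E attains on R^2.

-40

E(u,v) separates as P(u) + Q(v) − 1, so its minimum is min P + min Q − 1.
P'(u) = 6u + 18 vanishes at u ∈ {-3}; Q'(v) = 6v - 12 vanishes at v ∈ {2}.
Local minima of P (where P''>0): P(-3)=-27. Local minima of Q: Q(2)=-12.
So the global minimum of E is P(-3) + Q(2) − 1 = -27 − 12 − 1 = -40, attained at (-3, 2).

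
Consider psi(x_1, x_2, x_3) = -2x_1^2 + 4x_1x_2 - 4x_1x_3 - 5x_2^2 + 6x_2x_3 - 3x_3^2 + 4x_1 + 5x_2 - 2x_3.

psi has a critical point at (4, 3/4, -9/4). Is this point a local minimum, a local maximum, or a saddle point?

local maximum

The Hessian is constant: H = [[-4, 4, -4], [4, -10, 6], [-4, 6, -6]].
Leading principal minors: Δ₁ = -4, Δ₂ = 24, Δ₃ = -32.
The minors alternate sign starting negative (−, +, −), so H is negative definite: a local maximum.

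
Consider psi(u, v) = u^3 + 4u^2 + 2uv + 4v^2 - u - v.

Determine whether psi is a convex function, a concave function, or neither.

neither

The term u^3 is cubic, so the Hessian is not constant.
∂²psi/∂u² = 6u + 8, which takes both signs as u varies (negative for sufficiently negative u). A diagonal entry of the Hessian changing sign means the Hessian is neither positive- nor negative-semidefinite on all of R^2.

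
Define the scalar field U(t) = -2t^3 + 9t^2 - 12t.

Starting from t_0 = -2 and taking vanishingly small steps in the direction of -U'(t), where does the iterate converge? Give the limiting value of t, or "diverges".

1

U'(t) = -6(t - 2)(t - 1), so U'(-2) = -72.
Gradient descent moves in the -U' direction, i.e. t is increasing.
The nearest critical point in that direction is t = 1, where U'' = 6 > 0 (a local minimum). The iterate converges there.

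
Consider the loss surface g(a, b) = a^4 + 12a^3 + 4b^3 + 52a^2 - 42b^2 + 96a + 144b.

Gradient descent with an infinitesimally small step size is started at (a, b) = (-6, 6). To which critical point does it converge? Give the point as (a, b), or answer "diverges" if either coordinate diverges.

g is separable, so gradient descent decouples: a follows -∂g/∂a, b follows -∂g/∂b.
∂g/∂a = 4(a + 2)(a + 3)(a + 4); at a=-6 this is -96, so a increases.
∂g/∂b = 12(b - 4)(b - 3); at b=6 this is 72, so b decreases.
a converges to its nearest critical value -4 (a local min of the a-part); b converges to 4. The iterate converges to (-4, 4).

(-4, 4)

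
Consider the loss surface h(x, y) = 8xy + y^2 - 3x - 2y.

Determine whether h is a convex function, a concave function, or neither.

h is quadratic, so its Hessian is the constant matrix H = [[0, 8], [8, 2]].
det(H) = -64, tr(H) = 2.
det(H) < 0, so H is indefinite: neither convex nor concave.

neither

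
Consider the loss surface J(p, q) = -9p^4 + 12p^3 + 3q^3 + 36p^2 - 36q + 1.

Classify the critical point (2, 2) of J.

The mixed partial ∂²J/∂p∂q is 0, so the Hessian at any point is diag(J_pp, J_qq) = diag(36(-3p^2 + 2p + 2), 18q).
At (2, 2): H = diag(-216, 36).
The eigenvalues have opposite signs, so H is indefinite: a saddle point.

saddle point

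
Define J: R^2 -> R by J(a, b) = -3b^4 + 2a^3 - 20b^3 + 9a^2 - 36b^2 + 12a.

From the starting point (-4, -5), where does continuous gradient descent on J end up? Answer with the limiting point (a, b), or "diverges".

diverges

J is separable, so gradient descent decouples: a follows -∂J/∂a, b follows -∂J/∂b.
∂J/∂a = 6(a + 1)(a + 2); at a=-4 this is 36, so a decreases.
∂J/∂b = -12b(b + 2)(b + 3); at b=-5 this is 360, so b decreases.
The a-coordinate has no critical point in that direction and runs off to infinity.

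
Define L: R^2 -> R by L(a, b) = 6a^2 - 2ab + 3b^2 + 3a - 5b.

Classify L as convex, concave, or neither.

L is quadratic, so its Hessian is the constant matrix H = [[12, -2], [-2, 6]].
det(H) = 68, tr(H) = 18.
det(H) > 0 and tr(H) > 0, so H is positive definite everywhere: convex.

convex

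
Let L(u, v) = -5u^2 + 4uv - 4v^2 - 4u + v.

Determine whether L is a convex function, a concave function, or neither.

concave

L is quadratic, so its Hessian is the constant matrix H = [[-10, 4], [4, -8]].
det(H) = 64, tr(H) = -18.
det(H) > 0 and tr(H) < 0, so H is negative definite everywhere: concave.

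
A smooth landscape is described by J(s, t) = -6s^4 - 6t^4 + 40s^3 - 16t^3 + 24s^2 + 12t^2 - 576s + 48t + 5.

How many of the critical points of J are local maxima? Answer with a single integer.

4

J separates as a function of s plus a function of t, so ∇J=0 decouples.
∂J/∂s = -24(s - 4)(s - 3)(s + 2) = 0 at s ∈ {-2, 3, 4}; ∂J/∂t = -24(t - 1)(t + 1)(t + 2) = 0 at t ∈ {-2, -1, 1}.
The Hessian is diagonal: diag(J_ss, J_tt). Second derivatives: J_ss(-2)=-720, J_ss(3)=120, J_ss(4)=-144; J_tt(-2)=-72, J_tt(-1)=48, J_tt(1)=-144.
Local maxima occur where both diagonal entries negative: (-2, -2), (-2, 1), (4, -2), (4, 1). Count: 4.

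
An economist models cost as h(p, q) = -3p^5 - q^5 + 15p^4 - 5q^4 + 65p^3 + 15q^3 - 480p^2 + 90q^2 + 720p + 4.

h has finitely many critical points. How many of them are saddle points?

8

h separates as a function of p plus a function of q, so ∇h=0 decouples.
∂h/∂p = -15(p - 4)(p - 3)(p - 1)(p + 4) = 0 at p ∈ {-4, 1, 3, 4}; ∂h/∂q = -5q(q - 3)(q + 3)(q + 4) = 0 at q ∈ {-4, -3, 0, 3}.
The Hessian is diagonal: diag(h_pp, h_qq). Second derivatives: h_pp(-4)=4200, h_pp(1)=-450, h_pp(3)=210, h_pp(4)=-360; h_qq(-4)=140, h_qq(-3)=-90, h_qq(0)=180, h_qq(3)=-630.
Saddle points occur where the two diagonal entries have opposite signs: (-4, -3), (-4, 3), (1, -4), (1, 0), (3, -3), (3, 3), (4, -4), (4, 0). Count: 8.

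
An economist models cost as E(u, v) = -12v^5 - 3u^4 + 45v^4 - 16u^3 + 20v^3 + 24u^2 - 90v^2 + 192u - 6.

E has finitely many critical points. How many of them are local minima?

2

E separates as a function of u plus a function of v, so ∇E=0 decouples.
∂E/∂u = -12(u - 2)(u + 2)(u + 4) = 0 at u ∈ {-4, -2, 2}; ∂E/∂v = -60v(v - 3)(v - 1)(v + 1) = 0 at v ∈ {-1, 0, 1, 3}.
The Hessian is diagonal: diag(E_uu, E_vv). Second derivatives: E_uu(-4)=-144, E_uu(-2)=96, E_uu(2)=-288; E_vv(-1)=480, E_vv(0)=-180, E_vv(1)=240, E_vv(3)=-1440.
Local minima occur where both diagonal entries positive: (-2, -1), (-2, 1). Count: 2.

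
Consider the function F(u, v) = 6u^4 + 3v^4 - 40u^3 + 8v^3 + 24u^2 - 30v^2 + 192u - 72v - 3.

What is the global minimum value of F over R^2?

F(u,v) separates as P(u) + Q(v) − 3, so its minimum is min P + min Q − 3.
P'(u) = 24(u - 4)(u - 2)(u + 1) vanishes at u ∈ {-1, 2, 4}; Q'(v) = 12(v - 2)(v + 1)(v + 3) vanishes at v ∈ {-3, -1, 2}.
Local minima of P (where P''>0): P(-1)=-122, P(4)=128. Local minima of Q: Q(-3)=-27, Q(2)=-152.
So the global minimum of F is P(-1) + Q(2) − 3 = -122 − 152 − 3 = -277, attained at (-1, 2).

-277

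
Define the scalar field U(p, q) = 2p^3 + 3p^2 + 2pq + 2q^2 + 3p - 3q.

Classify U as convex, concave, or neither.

The term 2p^3 is cubic, so the Hessian is not constant.
∂²U/∂p² = 12p + 6, which takes both signs as p varies (negative for sufficiently negative p). A diagonal entry of the Hessian changing sign means the Hessian is neither positive- nor negative-semidefinite on all of R^2.

neither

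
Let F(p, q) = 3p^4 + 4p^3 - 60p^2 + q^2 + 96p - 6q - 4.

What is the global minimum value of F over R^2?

F(p,q) separates as A(p) + B(q) − 4, so its minimum is min A + min B − 4.
A'(p) = 12(p - 2)(p - 1)(p + 4) vanishes at p ∈ {-4, 1, 2}; B'(q) = 2q - 6 vanishes at q ∈ {3}.
Local minima of A (where A''>0): A(-4)=-832, A(2)=32. Local minima of B: B(3)=-9.
So the global minimum of F is A(-4) + B(3) − 4 = -832 − 9 − 4 = -845, attained at (-4, 3).

-845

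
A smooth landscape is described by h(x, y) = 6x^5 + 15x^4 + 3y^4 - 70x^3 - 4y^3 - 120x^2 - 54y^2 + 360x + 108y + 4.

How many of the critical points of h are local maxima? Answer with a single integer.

2

h separates as a function of x plus a function of y, so ∇h=0 decouples.
∂h/∂x = 30(x - 2)(x - 1)(x + 2)(x + 3) = 0 at x ∈ {-3, -2, 1, 2}; ∂h/∂y = 12(y - 3)(y - 1)(y + 3) = 0 at y ∈ {-3, 1, 3}.
The Hessian is diagonal: diag(h_xx, h_yy). Second derivatives: h_xx(-3)=-600, h_xx(-2)=360, h_xx(1)=-360, h_xx(2)=600; h_yy(-3)=288, h_yy(1)=-96, h_yy(3)=144.
Local maxima occur where both diagonal entries negative: (-3, 1), (1, 1). Count: 2.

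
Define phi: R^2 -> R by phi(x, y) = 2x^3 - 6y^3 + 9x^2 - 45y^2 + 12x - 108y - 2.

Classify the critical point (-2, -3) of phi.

The mixed partial ∂²phi/∂x∂y is 0, so the Hessian at any point is diag(phi_xx, phi_yy) = diag(6(2x + 3), -18(2y + 5)).
At (-2, -3): H = diag(-6, 18).
The eigenvalues have opposite signs, so H is indefinite: a saddle point.

saddle point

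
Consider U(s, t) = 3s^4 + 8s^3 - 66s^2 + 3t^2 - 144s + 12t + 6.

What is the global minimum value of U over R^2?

-573

U(s,t) separates as P(s) + Q(t) + 6, so its minimum is min P + min Q + 6.
P'(s) = 12(s - 3)(s + 1)(s + 4) vanishes at s ∈ {-4, -1, 3}; Q'(t) = 6(t + 2) vanishes at t ∈ {-2}.
Local minima of P (where P''>0): P(-4)=-224, P(3)=-567. Local minima of Q: Q(-2)=-12.
So the global minimum of U is P(3) + Q(-2) + 6 = -567 − 12 + 6 = -573, attained at (3, -2).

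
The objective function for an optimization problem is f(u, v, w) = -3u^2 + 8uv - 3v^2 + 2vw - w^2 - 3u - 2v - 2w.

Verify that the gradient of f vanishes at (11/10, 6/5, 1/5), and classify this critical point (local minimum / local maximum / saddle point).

saddle point

∇f = (-6u + 8v - 3, 8u - 6v + 2w - 2, 2v - 2w - 2); substituting (11/10, 6/5, 1/5) gives ∇f = (0, 0, 0), so (11/10, 6/5, 1/5) is indeed a critical point.
The Hessian is constant: H = [[-6, 8, 0], [8, -6, 2], [0, 2, -2]].
Leading principal minors: Δ₁ = -6, Δ₂ = -28, Δ₃ = 80.
The minors fit neither the all-positive nor the alternating-sign pattern, so H is indefinite: a saddle point.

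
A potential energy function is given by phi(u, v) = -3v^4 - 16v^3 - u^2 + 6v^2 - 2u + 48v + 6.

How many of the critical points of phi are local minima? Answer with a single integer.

phi separates as a function of u plus a function of v, so ∇phi=0 decouples.
∂phi/∂u = -2(u + 1) = 0 at u ∈ {-1}; ∂phi/∂v = -12(v - 1)(v + 1)(v + 4) = 0 at v ∈ {-4, -1, 1}.
The Hessian is diagonal: diag(phi_uu, phi_vv). Second derivatives: phi_uu(-1)=-2; phi_vv(-4)=-180, phi_vv(-1)=72, phi_vv(1)=-120.
Local minima occur where both diagonal entries positive: none. Count: 0.

0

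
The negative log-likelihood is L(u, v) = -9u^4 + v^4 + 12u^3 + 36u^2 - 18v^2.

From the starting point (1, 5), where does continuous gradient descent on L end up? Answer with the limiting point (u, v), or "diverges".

(0, 3)

L is separable, so gradient descent decouples: u follows -∂L/∂u, v follows -∂L/∂v.
∂L/∂u = -36u(u - 2)(u + 1); at u=1 this is 72, so u decreases.
∂L/∂v = 4v(v - 3)(v + 3); at v=5 this is 320, so v decreases.
u converges to its nearest critical value 0 (a local min of the u-part); v converges to 3. The iterate converges to (0, 3).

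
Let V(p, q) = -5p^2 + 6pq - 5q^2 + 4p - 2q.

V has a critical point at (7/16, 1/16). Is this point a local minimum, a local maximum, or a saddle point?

The Hessian of V is constant: H = [[-10, 6], [6, -10]].
det(H) = (-10)·(-10) − 6² = 64.
det(H) > 0 and tr(H) = -20 < 0, so H is negative definite and the point is a local maximum.

local maximum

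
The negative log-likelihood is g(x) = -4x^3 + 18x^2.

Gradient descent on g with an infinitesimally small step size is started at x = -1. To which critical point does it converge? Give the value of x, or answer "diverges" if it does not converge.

0

g'(x) = -12x(x - 3), so g'(-1) = -48.
Gradient descent moves in the -g' direction, i.e. x is increasing.
The nearest critical point in that direction is x = 0, where g'' = 36 > 0 (a local minimum). The iterate converges there.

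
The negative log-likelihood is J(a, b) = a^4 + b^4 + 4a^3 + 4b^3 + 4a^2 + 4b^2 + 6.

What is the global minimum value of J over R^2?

J(a,b) separates as P(a) + Q(b) + 6, so its minimum is min P + min Q + 6.
P'(a) = 4a(a + 1)(a + 2) vanishes at a ∈ {-2, -1, 0}; Q'(b) = 4b(b + 1)(b + 2) vanishes at b ∈ {-2, -1, 0}.
Local minima of P (where P''>0): P(-2)=0, P(0)=0. Local minima of Q: Q(-2)=0, Q(0)=0.
So the global minimum of J is P(-2) + Q(-2) + 6 = 0 + 0 + 6 = 6, attained at (-2, -2).

6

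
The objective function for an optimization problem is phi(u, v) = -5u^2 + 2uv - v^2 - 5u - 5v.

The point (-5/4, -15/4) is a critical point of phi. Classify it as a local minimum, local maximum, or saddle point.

The Hessian of phi is constant: H = [[-10, 2], [2, -2]].
det(H) = (-10)·(-2) − 2² = 16.
det(H) > 0 and tr(H) = -12 < 0, so H is negative definite and the point is a local maximum.

local maximum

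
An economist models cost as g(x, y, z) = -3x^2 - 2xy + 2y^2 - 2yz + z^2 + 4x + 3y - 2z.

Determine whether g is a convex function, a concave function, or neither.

neither

g is quadratic, so its Hessian is the constant matrix H = [[-6, -2, 0], [-2, 4, -2], [0, -2, 2]].
Leading principal minors: -6, -28, -32.
Neither pattern holds ⇒ H is indefinite ⇒ neither convex nor concave.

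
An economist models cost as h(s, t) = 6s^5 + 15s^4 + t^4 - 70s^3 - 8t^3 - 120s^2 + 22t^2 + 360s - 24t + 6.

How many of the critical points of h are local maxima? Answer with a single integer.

2

h separates as a function of s plus a function of t, so ∇h=0 decouples.
∂h/∂s = 30(s - 2)(s - 1)(s + 2)(s + 3) = 0 at s ∈ {-3, -2, 1, 2}; ∂h/∂t = 4(t - 3)(t - 2)(t - 1) = 0 at t ∈ {1, 2, 3}.
The Hessian is diagonal: diag(h_ss, h_tt). Second derivatives: h_ss(-3)=-600, h_ss(-2)=360, h_ss(1)=-360, h_ss(2)=600; h_tt(1)=8, h_tt(2)=-4, h_tt(3)=8.
Local maxima occur where both diagonal entries negative: (-3, 2), (1, 2). Count: 2.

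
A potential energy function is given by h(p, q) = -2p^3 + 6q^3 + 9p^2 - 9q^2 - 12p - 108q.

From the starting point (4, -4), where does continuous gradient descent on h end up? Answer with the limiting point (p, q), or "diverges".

h is separable, so gradient descent decouples: p follows -∂h/∂p, q follows -∂h/∂q.
∂h/∂p = -6(p - 2)(p - 1); at p=4 this is -36, so p increases.
∂h/∂q = 18(q - 3)(q + 2); at q=-4 this is 252, so q decreases.
The p-coordinate has no critical point in that direction and runs off to infinity.

diverges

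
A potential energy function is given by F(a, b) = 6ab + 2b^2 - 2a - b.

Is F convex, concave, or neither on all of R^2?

F is quadratic, so its Hessian is the constant matrix H = [[0, 6], [6, 4]].
det(H) = -36, tr(H) = 4.
det(H) < 0, so H is indefinite: neither convex nor concave.

neither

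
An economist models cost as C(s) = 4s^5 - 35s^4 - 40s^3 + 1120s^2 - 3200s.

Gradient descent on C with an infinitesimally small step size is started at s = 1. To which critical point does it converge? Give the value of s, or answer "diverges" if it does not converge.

2

C'(s) = 20(s - 5)(s - 4)(s - 2)(s + 4), so C'(1) = -1200.
Gradient descent moves in the -C' direction, i.e. s is increasing.
The nearest critical point in that direction is s = 2, where C'' = 720 > 0 (a local minimum). The iterate converges there.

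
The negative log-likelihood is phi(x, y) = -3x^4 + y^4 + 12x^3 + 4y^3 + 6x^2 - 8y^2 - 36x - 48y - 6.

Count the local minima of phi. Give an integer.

2

phi separates as a function of x plus a function of y, so ∇phi=0 decouples.
∂phi/∂x = -12(x - 3)(x - 1)(x + 1) = 0 at x ∈ {-1, 1, 3}; ∂phi/∂y = 4(y - 2)(y + 2)(y + 3) = 0 at y ∈ {-3, -2, 2}.
The Hessian is diagonal: diag(phi_xx, phi_yy). Second derivatives: phi_xx(-1)=-96, phi_xx(1)=48, phi_xx(3)=-96; phi_yy(-3)=20, phi_yy(-2)=-16, phi_yy(2)=80.
Local minima occur where both diagonal entries positive: (1, -3), (1, 2). Count: 2.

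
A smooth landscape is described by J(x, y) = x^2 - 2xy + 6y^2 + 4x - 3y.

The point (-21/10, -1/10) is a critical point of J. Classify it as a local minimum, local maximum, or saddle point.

The Hessian of J is constant: H = [[2, -2], [-2, 12]].
det(H) = 2·12 − (-2)² = 20.
det(H) > 0 and tr(H) = 14 > 0, so H is positive definite and the point is a local minimum.

local minimum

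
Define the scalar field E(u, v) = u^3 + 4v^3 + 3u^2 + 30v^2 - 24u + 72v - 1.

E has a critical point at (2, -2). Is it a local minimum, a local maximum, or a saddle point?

local minimum

The mixed partial ∂²E/∂u∂v is 0, so the Hessian at any point is diag(E_uu, E_vv) = diag(6(u + 1), 12(2v + 5)).
At (2, -2): H = diag(18, 12).
Both eigenvalues are positive, so H is positive definite: a local minimum.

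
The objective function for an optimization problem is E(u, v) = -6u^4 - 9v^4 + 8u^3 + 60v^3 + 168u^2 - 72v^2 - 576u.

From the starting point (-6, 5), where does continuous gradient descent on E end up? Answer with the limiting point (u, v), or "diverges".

E is separable, so gradient descent decouples: u follows -∂E/∂u, v follows -∂E/∂v.
∂E/∂u = -24(u - 3)(u - 2)(u + 4); at u=-6 this is 3456, so u decreases.
∂E/∂v = -36v(v - 4)(v - 1); at v=5 this is -720, so v increases.
The u-coordinate has no critical point in that direction and runs off to infinity.

diverges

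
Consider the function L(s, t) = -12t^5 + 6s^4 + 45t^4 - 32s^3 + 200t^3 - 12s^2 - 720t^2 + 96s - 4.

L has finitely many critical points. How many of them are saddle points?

L separates as a function of s plus a function of t, so ∇L=0 decouples.
∂L/∂s = 24(s - 4)(s - 1)(s + 1) = 0 at s ∈ {-1, 1, 4}; ∂L/∂t = -60t(t - 4)(t - 2)(t + 3) = 0 at t ∈ {-3, 0, 2, 4}.
The Hessian is diagonal: diag(L_ss, L_tt). Second derivatives: L_ss(-1)=240, L_ss(1)=-144, L_ss(4)=360; L_tt(-3)=6300, L_tt(0)=-1440, L_tt(2)=1200, L_tt(4)=-3360.
Saddle points occur where the two diagonal entries have opposite signs: (-1, 0), (-1, 4), (1, -3), (1, 2), (4, 0), (4, 4). Count: 6.

6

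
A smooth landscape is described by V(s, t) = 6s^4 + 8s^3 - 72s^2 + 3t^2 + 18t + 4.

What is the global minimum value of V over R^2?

V(s,t) separates as P(s) + Q(t) + 4, so its minimum is min P + min Q + 4.
P'(s) = 24s(s - 2)(s + 3) vanishes at s ∈ {-3, 0, 2}; Q'(t) = 6(t + 3) vanishes at t ∈ {-3}.
Local minima of P (where P''>0): P(-3)=-378, P(2)=-128. Local minima of Q: Q(-3)=-27.
So the global minimum of V is P(-3) + Q(-3) + 4 = -378 − 27 + 4 = -401, attained at (-3, -3).

-401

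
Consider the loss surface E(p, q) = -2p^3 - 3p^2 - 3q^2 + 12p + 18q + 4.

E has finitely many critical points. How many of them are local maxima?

E separates as a function of p plus a function of q, so ∇E=0 decouples.
∂E/∂p = -6(p - 1)(p + 2) = 0 at p ∈ {-2, 1}; ∂E/∂q = -6(q - 3) = 0 at q ∈ {3}.
The Hessian is diagonal: diag(E_pp, E_qq). Second derivatives: E_pp(-2)=18, E_pp(1)=-18; E_qq(3)=-6.
Local maxima occur where both diagonal entries negative: (1, 3). Count: 1.

1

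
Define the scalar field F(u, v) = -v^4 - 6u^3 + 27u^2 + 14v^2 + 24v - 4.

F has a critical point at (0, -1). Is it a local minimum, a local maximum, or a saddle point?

local minimum

The mixed partial ∂²F/∂u∂v is 0, so the Hessian at any point is diag(F_uu, F_vv) = diag(18(-2u + 3), 4(-3v^2 + 7)).
At (0, -1): H = diag(54, 16).
Both eigenvalues are positive, so H is positive definite: a local minimum.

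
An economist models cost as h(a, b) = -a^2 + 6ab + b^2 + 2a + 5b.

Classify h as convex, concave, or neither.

neither

h is quadratic, so its Hessian is the constant matrix H = [[-2, 6], [6, 2]].
det(H) = -40, tr(H) = 0.
det(H) < 0, so H is indefinite: neither convex nor concave.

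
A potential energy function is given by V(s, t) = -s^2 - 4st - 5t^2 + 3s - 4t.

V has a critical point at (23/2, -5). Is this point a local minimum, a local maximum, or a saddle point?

The Hessian of V is constant: H = [[-2, -4], [-4, -10]].
det(H) = (-2)·(-10) − (-4)² = 4.
det(H) > 0 and tr(H) = -12 < 0, so H is negative definite and the point is a local maximum.

local maximum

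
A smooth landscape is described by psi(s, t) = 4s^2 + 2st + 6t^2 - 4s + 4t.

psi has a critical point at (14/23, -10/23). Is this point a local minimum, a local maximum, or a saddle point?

The Hessian of psi is constant: H = [[8, 2], [2, 12]].
det(H) = 8·12 − 2² = 92.
det(H) > 0 and tr(H) = 20 > 0, so H is positive definite and the point is a local minimum.

local minimum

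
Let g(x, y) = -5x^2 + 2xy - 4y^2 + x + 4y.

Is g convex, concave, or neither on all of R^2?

concave

g is quadratic, so its Hessian is the constant matrix H = [[-10, 2], [2, -8]].
det(H) = 76, tr(H) = -18.
det(H) > 0 and tr(H) < 0, so H is negative definite everywhere: concave.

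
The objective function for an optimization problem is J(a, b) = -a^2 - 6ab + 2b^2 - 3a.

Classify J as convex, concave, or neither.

neither

J is quadratic, so its Hessian is the constant matrix H = [[-2, -6], [-6, 4]].
det(H) = -44, tr(H) = 2.
det(H) < 0, so H is indefinite: neither convex nor concave.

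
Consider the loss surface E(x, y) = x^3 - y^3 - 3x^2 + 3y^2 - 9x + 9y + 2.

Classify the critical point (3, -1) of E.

The mixed partial ∂²E/∂x∂y is 0, so the Hessian at any point is diag(E_xx, E_yy) = diag(6(x - 1), 6(-y + 1)).
At (3, -1): H = diag(12, 12).
Both eigenvalues are positive, so H is positive definite: a local minimum.

local minimum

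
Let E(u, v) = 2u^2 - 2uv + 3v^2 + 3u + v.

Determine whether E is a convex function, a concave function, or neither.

convex

E is quadratic, so its Hessian is the constant matrix H = [[4, -2], [-2, 6]].
det(H) = 20, tr(H) = 10.
det(H) > 0 and tr(H) > 0, so H is positive definite everywhere: convex.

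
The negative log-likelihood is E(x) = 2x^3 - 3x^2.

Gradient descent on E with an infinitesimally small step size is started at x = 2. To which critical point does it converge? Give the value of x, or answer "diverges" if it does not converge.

E'(x) = 6x(x - 1), so E'(2) = 12.
Gradient descent moves in the -E' direction, i.e. x is decreasing.
The nearest critical point in that direction is x = 1, where E'' = 6 > 0 (a local minimum). The iterate converges there.

1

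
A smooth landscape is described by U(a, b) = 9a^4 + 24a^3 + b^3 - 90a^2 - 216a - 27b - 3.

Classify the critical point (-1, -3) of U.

The mixed partial ∂²U/∂a∂b is 0, so the Hessian at any point is diag(U_aa, U_bb) = diag(36(3a^2 + 4a - 5), 6b).
At (-1, -3): H = diag(-216, -18).
Both eigenvalues are negative, so H is negative definite: a local maximum.

local maximum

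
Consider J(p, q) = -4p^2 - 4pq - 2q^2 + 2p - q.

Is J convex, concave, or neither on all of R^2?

concave

J is quadratic, so its Hessian is the constant matrix H = [[-8, -4], [-4, -4]].
det(H) = 16, tr(H) = -12.
det(H) > 0 and tr(H) < 0, so H is negative definite everywhere: concave.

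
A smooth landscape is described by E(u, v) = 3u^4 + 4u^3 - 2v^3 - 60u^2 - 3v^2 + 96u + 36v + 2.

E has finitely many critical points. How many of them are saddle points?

3

E separates as a function of u plus a function of v, so ∇E=0 decouples.
∂E/∂u = 12(u - 2)(u - 1)(u + 4) = 0 at u ∈ {-4, 1, 2}; ∂E/∂v = -6(v - 2)(v + 3) = 0 at v ∈ {-3, 2}.
The Hessian is diagonal: diag(E_uu, E_vv). Second derivatives: E_uu(-4)=360, E_uu(1)=-60, E_uu(2)=72; E_vv(-3)=30, E_vv(2)=-30.
Saddle points occur where the two diagonal entries have opposite signs: (-4, 2), (1, -3), (2, 2). Count: 3.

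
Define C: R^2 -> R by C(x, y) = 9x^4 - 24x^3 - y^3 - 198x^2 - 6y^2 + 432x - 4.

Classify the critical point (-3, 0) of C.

The mixed partial ∂²C/∂x∂y is 0, so the Hessian at any point is diag(C_xx, C_yy) = diag(36(3x^2 - 4x - 11), -6(y + 2)).
At (-3, 0): H = diag(1008, -12).
The eigenvalues have opposite signs, so H is indefinite: a saddle point.

saddle point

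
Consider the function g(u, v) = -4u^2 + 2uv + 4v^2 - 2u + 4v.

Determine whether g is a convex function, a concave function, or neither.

neither

g is quadratic, so its Hessian is the constant matrix H = [[-8, 2], [2, 8]].
det(H) = -68, tr(H) = 0.
det(H) < 0, so H is indefinite: neither convex nor concave.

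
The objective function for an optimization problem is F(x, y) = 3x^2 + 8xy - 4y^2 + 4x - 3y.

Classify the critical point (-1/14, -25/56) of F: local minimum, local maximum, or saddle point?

The Hessian of F is constant: H = [[6, 8], [8, -8]].
det(H) = 6·(-8) − 8² = -112.
Since det(H) < 0, H is indefinite and the critical point is a saddle point.

saddle point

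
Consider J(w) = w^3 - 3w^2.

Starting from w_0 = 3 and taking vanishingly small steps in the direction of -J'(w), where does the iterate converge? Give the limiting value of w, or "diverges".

2

J'(w) = 3w(w - 2), so J'(3) = 9.
Gradient descent moves in the -J' direction, i.e. w is decreasing.
The nearest critical point in that direction is w = 2, where J'' = 6 > 0 (a local minimum). The iterate converges there.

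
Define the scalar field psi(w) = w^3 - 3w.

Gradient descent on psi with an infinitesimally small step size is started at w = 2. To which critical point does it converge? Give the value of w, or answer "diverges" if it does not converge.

psi'(w) = 3(w - 1)(w + 1), so psi'(2) = 9.
Gradient descent moves in the -psi' direction, i.e. w is decreasing.
The nearest critical point in that direction is w = 1, where psi'' = 6 > 0 (a local minimum). The iterate converges there.

1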